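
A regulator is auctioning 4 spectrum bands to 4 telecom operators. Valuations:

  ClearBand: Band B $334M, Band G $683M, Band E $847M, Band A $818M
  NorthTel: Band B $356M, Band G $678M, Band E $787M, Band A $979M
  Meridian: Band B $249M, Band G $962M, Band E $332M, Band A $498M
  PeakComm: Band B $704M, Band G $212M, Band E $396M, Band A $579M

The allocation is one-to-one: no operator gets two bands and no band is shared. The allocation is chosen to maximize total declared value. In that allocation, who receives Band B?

PeakComm receives Band B.

Treat this as an assignment problem: match each operator to one band.
Optimal: ClearBand→Band E ($847M), NorthTel→Band A ($979M), Meridian→Band G ($962M), PeakComm→Band B ($704M) — total 847+979+962+704 = $3492M.
Swapping PeakComm↔NorthTel (PeakComm→Band A $579M, NorthTel→Band B $356M) loses 748.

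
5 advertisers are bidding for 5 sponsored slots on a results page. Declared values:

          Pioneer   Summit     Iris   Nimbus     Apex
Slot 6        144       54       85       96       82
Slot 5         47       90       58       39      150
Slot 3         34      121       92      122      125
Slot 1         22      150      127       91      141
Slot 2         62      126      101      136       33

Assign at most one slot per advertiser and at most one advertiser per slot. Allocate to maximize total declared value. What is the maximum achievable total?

This is a one-to-one assignment (maximum-weight bipartite matching).
Optimal: Pioneer→Slot 6 ($144), Summit→Slot 3 ($121), Iris→Slot 1 ($127), Nimbus→Slot 2 ($136), Apex→Slot 5 ($150) — total 144+121+127+136+150 = $678.
Row-greedy (each advertiser in turn takes its best remaining slot) gives $667, worse by 11.

Max total: $678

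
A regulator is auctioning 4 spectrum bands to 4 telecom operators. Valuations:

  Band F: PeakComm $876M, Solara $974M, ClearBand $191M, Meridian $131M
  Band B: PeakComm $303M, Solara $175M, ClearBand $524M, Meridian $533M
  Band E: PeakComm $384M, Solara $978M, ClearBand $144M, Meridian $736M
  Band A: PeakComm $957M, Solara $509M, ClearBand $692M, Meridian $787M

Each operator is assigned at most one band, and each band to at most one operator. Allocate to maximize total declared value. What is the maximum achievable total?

This is a one-to-one assignment (maximum-weight bipartite matching).
Optimal: PeakComm→Band A ($957M), Solara→Band F ($974M), ClearBand→Band B ($524M), Meridian→Band E ($736M) — total 957+974+524+736 = $3191M.
Max-entry greedy (repeatedly take the single best remaining cell) gives $2659M, worse by 532.
Swapping PeakComm↔ClearBand (PeakComm→Band B $303M, ClearBand→Band A $692M) loses 486.
Checked against all permutations: $3191M is optimal.

Maximum total: $3191M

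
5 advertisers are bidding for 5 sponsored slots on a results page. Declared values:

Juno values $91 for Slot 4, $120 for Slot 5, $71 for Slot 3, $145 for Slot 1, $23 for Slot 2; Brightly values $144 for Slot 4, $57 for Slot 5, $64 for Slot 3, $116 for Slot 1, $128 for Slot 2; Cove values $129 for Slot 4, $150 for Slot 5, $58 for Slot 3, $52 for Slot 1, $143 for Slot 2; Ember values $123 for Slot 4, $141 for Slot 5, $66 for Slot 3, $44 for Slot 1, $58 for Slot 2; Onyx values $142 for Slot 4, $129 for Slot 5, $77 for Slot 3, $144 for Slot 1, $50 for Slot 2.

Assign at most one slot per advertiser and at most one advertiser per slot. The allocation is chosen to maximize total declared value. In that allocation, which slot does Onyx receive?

Optimal: Juno→Slot 1 ($145), Brightly→Slot 4 ($144), Cove→Slot 2 ($143), Ember→Slot 5 ($141), Onyx→Slot 3 ($77) — total 145+144+143+141+77 = $650.
Row-greedy (each advertiser in turn takes its best remaining slot) gives $555, worse by 95.
Swapping Onyx↔Juno (Onyx→Slot 1 $144, Juno→Slot 3 $71) loses 7.
Checked against all permutations: $650 is optimal.
Onyx's own top slot is Slot 1 ($144), but forcing Onyx→Slot 1 and reassigning the rest optimally gives only $643 — worse by 7.

Onyx receives Slot 3.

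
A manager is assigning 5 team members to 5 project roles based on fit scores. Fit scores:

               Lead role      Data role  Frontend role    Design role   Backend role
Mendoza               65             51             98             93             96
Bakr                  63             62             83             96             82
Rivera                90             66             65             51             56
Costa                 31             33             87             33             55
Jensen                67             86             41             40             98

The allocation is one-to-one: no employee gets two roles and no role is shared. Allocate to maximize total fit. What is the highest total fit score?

Max total: 455 pts

Optimal: Mendoza→Backend role (96 pts), Bakr→Design role (96 pts), Rivera→Lead role (90 pts), Costa→Frontend role (87 pts), Jensen→Data role (86 pts) — total 96+96+90+87+86 = 455 pts.
Max-entry greedy (repeatedly take the single best remaining cell) gives 415 pts, worse by 40.
Next-best assignment: Mendoza→Design role, Bakr→Backend role, Rivera→Lead role, Costa→Frontend role, Jensen→Data role = 438 pts.
No other one-to-one assignment exceeds 455 pts.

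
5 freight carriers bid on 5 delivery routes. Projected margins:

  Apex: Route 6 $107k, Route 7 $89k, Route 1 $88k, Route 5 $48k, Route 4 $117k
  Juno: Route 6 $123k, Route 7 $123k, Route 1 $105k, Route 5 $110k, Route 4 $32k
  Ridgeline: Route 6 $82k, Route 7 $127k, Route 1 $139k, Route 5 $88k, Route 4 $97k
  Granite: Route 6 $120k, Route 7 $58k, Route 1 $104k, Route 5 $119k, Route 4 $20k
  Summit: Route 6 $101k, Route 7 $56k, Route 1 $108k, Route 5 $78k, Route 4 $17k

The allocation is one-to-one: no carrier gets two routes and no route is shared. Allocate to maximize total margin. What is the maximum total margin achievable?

Treat this as an assignment problem: match each carrier to one route.
Optimal: Apex→Route 4 ($117k), Juno→Route 7 ($123k), Ridgeline→Route 1 ($139k), Granite→Route 5 ($119k), Summit→Route 6 ($101k) — total 117+123+139+119+101 = $599k.
Max-entry greedy (repeatedly take the single best remaining cell) gives $554k, worse by 45.
Checked against all permutations: $599k is optimal.

Max total: $599k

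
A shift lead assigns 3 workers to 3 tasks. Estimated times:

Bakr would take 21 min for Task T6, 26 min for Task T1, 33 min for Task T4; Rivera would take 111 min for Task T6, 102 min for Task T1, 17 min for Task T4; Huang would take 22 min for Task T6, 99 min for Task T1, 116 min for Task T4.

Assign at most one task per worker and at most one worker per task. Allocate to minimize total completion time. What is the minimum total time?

Optimal: Bakr→Task T1 (26 min), Rivera→Task T4 (17 min), Huang→Task T6 (22 min) — total 26+17+22 = 65 min.
Column-greedy (each task in turn goes to its cheapest remaining worker) gives 137 min, worse by 72.
Next-best assignment: Bakr→Task T6, Rivera→Task T4, Huang→Task T1 = 137 min.
Checked against all permutations: 65 min is optimal.

Min total: 65 min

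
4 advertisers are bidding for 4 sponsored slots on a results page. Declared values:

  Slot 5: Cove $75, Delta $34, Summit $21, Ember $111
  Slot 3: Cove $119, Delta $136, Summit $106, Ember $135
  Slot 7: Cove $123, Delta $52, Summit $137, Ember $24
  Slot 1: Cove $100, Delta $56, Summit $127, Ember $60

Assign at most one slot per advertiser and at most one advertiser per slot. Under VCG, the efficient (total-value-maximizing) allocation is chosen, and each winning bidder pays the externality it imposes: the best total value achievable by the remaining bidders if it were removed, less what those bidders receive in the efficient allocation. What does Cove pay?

Efficient allocation: Cove→Slot 7 ($123), Delta→Slot 3 ($136), Summit→Slot 1 ($127), Ember→Slot 5 ($111); total welfare W = $497.
Cove receives Slot 7 at value $123, so the others get W − 123 = $374.
Without Cove: best allocation of the remaining 3 bidders over all 4 slots is Delta→Slot 3 ($136), Summit→Slot 7 ($137), Ember→Slot 5 ($111), total $384.
VCG payment = (others' best without Cove) − (others' welfare with Cove) = 384 − 374 = $10.

Cove pays $10.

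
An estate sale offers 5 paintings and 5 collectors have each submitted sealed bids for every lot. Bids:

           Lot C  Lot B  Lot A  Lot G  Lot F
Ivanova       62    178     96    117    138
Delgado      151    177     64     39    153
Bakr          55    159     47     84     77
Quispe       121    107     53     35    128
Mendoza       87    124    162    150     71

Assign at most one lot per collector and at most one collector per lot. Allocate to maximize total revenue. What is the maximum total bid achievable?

Max total: $717

This is a one-to-one assignment (maximum-weight bipartite matching).
Optimal: Ivanova→Lot G ($117), Delgado→Lot C ($151), Bakr→Lot B ($159), Quispe→Lot F ($128), Mendoza→Lot A ($162) — total 117+151+159+128+162 = $717.
Column-greedy (each lot in turn goes to its best remaining collector) gives $703, worse by 14.
Next-best assignment: Ivanova→Lot G, Delgado→Lot F, Bakr→Lot B, Quispe→Lot C, Mendoza→Lot A = $712.
No other one-to-one assignment exceeds $717.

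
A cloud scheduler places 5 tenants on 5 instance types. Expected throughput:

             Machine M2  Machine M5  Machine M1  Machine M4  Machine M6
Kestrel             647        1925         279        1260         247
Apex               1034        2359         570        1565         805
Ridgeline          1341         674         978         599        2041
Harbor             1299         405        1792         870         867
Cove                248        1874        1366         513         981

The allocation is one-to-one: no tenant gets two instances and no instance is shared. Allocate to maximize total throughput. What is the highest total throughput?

Maximum total: 8325 ops/s

Optimal: Kestrel→Machine M4 (1260 ops/s), Apex→Machine M5 (2359 ops/s), Ridgeline→Machine M6 (2041 ops/s), Harbor→Machine M2 (1299 ops/s), Cove→Machine M1 (1366 ops/s) — total 1260+2359+2041+1299+1366 = 8325 ops/s.
Row-greedy (each tenant in turn takes its best remaining instance) gives 7571 ops/s, worse by 754.
Swapping Cove↔Apex (Cove→Machine M5 1874 ops/s, Apex→Machine M1 570 ops/s) loses 1281.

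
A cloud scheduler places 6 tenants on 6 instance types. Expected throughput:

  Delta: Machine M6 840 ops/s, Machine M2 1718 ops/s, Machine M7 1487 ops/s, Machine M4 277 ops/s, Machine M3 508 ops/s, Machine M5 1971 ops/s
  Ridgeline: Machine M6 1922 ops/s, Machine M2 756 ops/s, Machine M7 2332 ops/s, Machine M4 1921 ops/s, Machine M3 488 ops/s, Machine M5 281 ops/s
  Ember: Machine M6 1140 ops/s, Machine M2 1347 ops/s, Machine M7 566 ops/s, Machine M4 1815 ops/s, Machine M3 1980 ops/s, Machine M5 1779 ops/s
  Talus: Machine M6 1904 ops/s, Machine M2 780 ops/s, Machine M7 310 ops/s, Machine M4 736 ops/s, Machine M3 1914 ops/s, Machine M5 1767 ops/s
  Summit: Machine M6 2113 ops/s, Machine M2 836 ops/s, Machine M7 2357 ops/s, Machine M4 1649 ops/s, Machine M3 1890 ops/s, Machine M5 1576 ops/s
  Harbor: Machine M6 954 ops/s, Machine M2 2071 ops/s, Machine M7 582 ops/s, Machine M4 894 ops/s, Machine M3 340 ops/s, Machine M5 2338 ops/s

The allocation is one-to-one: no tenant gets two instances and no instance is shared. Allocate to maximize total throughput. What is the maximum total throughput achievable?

Max total: 12230 ops/s

Optimal: Delta→Machine M2 (1718 ops/s), Ridgeline→Machine M7 (2332 ops/s), Ember→Machine M4 (1815 ops/s), Talus→Machine M3 (1914 ops/s), Summit→Machine M6 (2113 ops/s), Harbor→Machine M5 (2338 ops/s) — total 1718+2332+1815+1914+2113+2338 = 12230 ops/s.
Checked against all permutations: 12230 ops/s is optimal.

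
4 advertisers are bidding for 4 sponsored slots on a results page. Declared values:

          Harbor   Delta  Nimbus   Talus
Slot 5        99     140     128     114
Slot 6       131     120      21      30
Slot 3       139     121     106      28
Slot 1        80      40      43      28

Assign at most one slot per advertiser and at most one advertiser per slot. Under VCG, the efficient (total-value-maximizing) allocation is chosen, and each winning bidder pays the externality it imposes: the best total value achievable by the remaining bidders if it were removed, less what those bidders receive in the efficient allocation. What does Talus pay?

Efficient allocation: Harbor→Slot 1 ($80), Delta→Slot 6 ($120), Nimbus→Slot 3 ($106), Talus→Slot 5 ($114); total welfare W = $420.
Talus receives Slot 5 at value $114, so the others get W − 114 = $306.
Without Talus: best allocation of the remaining 3 bidders over all 4 slots is Harbor→Slot 3 ($139), Delta→Slot 6 ($120), Nimbus→Slot 5 ($128), total $387.
VCG payment = (others' best without Talus) − (others' welfare with Talus) = 387 − 306 = $81.

Talus pays $81.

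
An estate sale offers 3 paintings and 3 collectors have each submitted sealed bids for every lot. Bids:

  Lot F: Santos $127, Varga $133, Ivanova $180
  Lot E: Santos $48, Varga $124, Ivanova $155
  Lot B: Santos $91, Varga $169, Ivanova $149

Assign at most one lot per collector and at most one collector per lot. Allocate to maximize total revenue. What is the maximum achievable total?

Treat this as an assignment problem: match each collector to one lot.
Optimal: Santos→Lot F ($127), Varga→Lot B ($169), Ivanova→Lot E ($155) — total 127+169+155 = $451.
Max-entry greedy (repeatedly take the single best remaining cell) gives $397, worse by 54.
No other one-to-one assignment exceeds $451.

Max total: $451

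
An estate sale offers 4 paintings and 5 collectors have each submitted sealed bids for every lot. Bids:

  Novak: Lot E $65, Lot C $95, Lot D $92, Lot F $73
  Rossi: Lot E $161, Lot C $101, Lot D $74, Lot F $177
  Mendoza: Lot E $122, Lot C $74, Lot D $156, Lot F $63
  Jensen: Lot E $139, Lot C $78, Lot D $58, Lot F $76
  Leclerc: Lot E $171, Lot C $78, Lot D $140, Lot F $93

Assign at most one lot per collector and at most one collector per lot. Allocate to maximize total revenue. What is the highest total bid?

Max total: $599

This is a one-to-one assignment (maximum-weight bipartite matching).
Optimal: Leclerc→Lot E ($171), Novak→Lot C ($95), Mendoza→Lot D ($156), Rossi→Lot F ($177) — total 171+95+156+177 = $599.
Next-best assignment: Leclerc→Lot E, Jensen→Lot C, Mendoza→Lot D, Rossi→Lot F = $582.
Swapping Mendoza↔Novak (Mendoza→Lot C $74, Novak→Lot D $92) loses 85.
No other one-to-one assignment exceeds $599.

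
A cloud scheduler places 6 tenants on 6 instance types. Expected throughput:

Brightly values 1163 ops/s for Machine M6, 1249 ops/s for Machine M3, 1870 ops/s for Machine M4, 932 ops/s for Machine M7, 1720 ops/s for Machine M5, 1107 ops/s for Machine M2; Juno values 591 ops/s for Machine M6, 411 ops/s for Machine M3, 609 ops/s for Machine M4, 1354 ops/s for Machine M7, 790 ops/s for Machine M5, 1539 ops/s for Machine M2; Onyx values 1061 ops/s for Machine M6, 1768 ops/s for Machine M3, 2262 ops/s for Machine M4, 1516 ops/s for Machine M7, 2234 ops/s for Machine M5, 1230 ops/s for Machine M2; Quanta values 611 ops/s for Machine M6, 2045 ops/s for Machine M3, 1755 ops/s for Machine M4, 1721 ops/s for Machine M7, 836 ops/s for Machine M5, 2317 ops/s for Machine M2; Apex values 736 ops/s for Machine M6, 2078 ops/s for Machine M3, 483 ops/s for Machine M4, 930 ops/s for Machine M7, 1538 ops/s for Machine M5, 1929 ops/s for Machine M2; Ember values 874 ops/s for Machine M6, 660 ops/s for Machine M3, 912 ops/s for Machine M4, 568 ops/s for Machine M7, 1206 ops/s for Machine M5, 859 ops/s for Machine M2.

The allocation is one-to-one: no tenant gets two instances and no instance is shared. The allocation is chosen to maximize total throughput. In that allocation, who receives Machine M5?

Onyx receives Machine M5.

This is the linear assignment problem.
Optimal: Brightly→Machine M4 (1870 ops/s), Juno→Machine M7 (1354 ops/s), Onyx→Machine M5 (2234 ops/s), Quanta→Machine M2 (2317 ops/s), Apex→Machine M3 (2078 ops/s), Ember→Machine M6 (874 ops/s) — total 1870+1354+2234+2317+2078+874 = 10727 ops/s.
Next-best assignment: Brightly→Machine M5, Juno→Machine M7, Onyx→Machine M4, Quanta→Machine M2, Apex→Machine M3, Ember→Machine M6 = 10605 ops/s.
Swapping Onyx↔Ember (Onyx→Machine M6 1061 ops/s, Ember→Machine M5 1206 ops/s) loses 841.
Onyx's own top instance is Machine M4 (2262 ops/s), but forcing Onyx→Machine M4 and reassigning the rest optimally gives only 10605 ops/s — worse by 122.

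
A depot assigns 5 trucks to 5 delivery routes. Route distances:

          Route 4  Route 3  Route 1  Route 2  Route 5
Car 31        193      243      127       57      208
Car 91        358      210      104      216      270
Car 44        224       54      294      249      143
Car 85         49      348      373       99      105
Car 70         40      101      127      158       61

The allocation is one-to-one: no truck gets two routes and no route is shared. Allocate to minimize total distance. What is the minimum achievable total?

Optimal: Car 31→Route 2 (57 km), Car 91→Route 1 (104 km), Car 44→Route 3 (54 km), Car 85→Route 4 (49 km), Car 70→Route 5 (61 km) — total 57+104+54+49+61 = 325 km.
Min-entry greedy (repeatedly take the single cheapest remaining cell) gives 360 km, worse by 35.
Next-best assignment: Car 31→Route 2, Car 91→Route 1, Car 44→Route 3, Car 85→Route 5, Car 70→Route 4 = 360 km.
Swapping Car 70↔Car 31 (Car 70→Route 2 158 km, Car 31→Route 5 208 km) adds 248.
Every other assignment is strictly worse.

Min total: 325 km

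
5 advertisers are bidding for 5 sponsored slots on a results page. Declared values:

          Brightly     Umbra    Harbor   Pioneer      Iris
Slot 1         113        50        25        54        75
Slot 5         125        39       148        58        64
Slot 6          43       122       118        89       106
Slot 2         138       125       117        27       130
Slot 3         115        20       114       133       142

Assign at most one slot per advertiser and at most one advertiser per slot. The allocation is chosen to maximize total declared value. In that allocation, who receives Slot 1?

Optimal: Brightly→Slot 1 ($113), Umbra→Slot 6 ($122), Harbor→Slot 5 ($148), Pioneer→Slot 3 ($133), Iris→Slot 2 ($130) — total 113+122+148+133+130 = $646.
Row-greedy (each advertiser in turn takes its best remaining slot) gives $616, worse by 30.
Checked against all permutations: $646 is optimal.
Brightly's own top slot is Slot 2 ($138), but forcing Brightly→Slot 2 and reassigning the rest optimally gives only $616 — worse by 30.

Brightly receives Slot 1.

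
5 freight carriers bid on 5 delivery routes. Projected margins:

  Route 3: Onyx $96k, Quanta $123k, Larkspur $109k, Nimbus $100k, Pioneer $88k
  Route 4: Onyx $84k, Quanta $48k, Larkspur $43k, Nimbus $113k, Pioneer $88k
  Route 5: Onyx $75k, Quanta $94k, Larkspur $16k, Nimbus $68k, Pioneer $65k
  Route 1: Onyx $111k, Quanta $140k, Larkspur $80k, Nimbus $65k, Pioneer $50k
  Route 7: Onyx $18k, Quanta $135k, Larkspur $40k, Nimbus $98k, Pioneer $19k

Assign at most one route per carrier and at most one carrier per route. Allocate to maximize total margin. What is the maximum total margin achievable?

Optimal: Onyx→Route 1 ($111k), Quanta→Route 7 ($135k), Larkspur→Route 3 ($109k), Nimbus→Route 4 ($113k), Pioneer→Route 5 ($65k) — total 111+135+109+113+65 = $533k.
Next-best assignment: Onyx→Route 1, Quanta→Route 7, Larkspur→Route 3, Nimbus→Route 5, Pioneer→Route 4 = $511k.
Swapping Larkspur↔Quanta (Larkspur→Route 7 $40k, Quanta→Route 3 $123k) loses 81.
Checked against all permutations: $533k is optimal.

Maximum total: $533k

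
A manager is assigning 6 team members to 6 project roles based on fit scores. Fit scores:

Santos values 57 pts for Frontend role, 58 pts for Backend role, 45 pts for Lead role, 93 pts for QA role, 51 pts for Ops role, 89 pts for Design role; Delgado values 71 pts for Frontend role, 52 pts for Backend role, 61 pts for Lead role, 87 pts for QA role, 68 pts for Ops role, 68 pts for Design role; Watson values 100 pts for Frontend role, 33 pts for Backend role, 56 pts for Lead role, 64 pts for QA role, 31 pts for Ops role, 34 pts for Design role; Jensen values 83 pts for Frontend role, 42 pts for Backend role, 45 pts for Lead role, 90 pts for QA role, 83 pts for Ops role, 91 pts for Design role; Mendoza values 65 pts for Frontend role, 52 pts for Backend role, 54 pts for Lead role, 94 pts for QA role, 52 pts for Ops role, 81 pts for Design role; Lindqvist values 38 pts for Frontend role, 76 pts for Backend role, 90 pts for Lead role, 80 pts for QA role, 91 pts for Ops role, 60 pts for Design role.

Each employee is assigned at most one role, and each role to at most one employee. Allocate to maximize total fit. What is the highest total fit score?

Maximum total: 508 pts

Optimal: Santos→Design role (89 pts), Delgado→Backend role (52 pts), Watson→Frontend role (100 pts), Jensen→Ops role (83 pts), Mendoza→QA role (94 pts), Lindqvist→Lead role (90 pts) — total 89+52+100+83+94+90 = 508 pts.
Row-greedy (each employee in turn takes its best remaining role) gives 454 pts, worse by 54.
Next-best assignment: Santos→Design role, Delgado→Lead role, Watson→Frontend role, Jensen→Ops role, Mendoza→QA role, Lindqvist→Backend role = 503 pts.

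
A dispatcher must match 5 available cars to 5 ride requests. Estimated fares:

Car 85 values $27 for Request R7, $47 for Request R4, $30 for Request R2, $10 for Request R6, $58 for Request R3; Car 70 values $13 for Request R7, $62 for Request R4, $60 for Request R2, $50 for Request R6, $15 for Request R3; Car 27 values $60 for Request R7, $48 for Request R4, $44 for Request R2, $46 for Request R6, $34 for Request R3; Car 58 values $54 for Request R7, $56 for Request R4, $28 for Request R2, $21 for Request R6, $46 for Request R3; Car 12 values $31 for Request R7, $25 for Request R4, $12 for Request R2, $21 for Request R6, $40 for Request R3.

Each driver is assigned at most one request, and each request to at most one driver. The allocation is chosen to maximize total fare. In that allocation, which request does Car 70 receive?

Car 70 receives Request R2.

Optimal: Car 85→Request R3 ($58), Car 70→Request R2 ($60), Car 27→Request R7 ($60), Car 58→Request R4 ($56), Car 12→Request R6 ($21) — total 58+60+60+56+21 = $255.
Row-greedy (each driver in turn takes its best remaining request) gives $229, worse by 26.
Swapping Car 27↔Car 58 (Car 27→Request R4 $48, Car 58→Request R7 $54) loses 14.
No other one-to-one assignment exceeds $255.
Car 70's own top request is Request R4 ($62), but forcing Car 70→Request R4 and reassigning the rest optimally gives only $239 — worse by 16.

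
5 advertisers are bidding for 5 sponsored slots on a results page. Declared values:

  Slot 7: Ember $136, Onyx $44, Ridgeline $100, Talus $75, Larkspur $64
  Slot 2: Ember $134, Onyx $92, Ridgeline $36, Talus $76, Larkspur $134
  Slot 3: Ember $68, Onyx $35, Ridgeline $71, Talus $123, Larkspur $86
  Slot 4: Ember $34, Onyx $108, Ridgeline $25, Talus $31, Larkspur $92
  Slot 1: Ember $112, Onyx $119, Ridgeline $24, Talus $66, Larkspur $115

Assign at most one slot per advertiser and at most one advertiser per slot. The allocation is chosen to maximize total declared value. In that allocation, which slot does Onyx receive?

Onyx receives Slot 4.

Optimal: Ember→Slot 2 ($134), Onyx→Slot 4 ($108), Ridgeline→Slot 7 ($100), Talus→Slot 3 ($123), Larkspur→Slot 1 ($115) — total 134+108+100+123+115 = $580.
Row-greedy (each advertiser in turn takes its best remaining slot) gives $494, worse by 86.
Next-best assignment: Ember→Slot 1, Onyx→Slot 4, Ridgeline→Slot 7, Talus→Slot 3, Larkspur→Slot 2 = $577.
Checked against all permutations: $580 is optimal.
Onyx's own top slot is Slot 1 ($119), but forcing Onyx→Slot 1 and reassigning the rest optimally gives only $568 — worse by 12.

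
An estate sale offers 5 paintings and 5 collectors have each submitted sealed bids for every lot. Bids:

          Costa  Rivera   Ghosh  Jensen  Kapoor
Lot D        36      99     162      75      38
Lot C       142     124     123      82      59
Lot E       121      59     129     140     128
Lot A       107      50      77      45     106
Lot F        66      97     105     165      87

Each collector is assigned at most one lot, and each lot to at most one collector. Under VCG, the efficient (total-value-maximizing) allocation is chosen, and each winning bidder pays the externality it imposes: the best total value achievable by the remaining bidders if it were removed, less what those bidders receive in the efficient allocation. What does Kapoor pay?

Kapoor pays $14.

Efficient allocation: Costa→Lot A ($107), Rivera→Lot C ($124), Ghosh→Lot D ($162), Jensen→Lot F ($165), Kapoor→Lot E ($128); total welfare W = $686.
Kapoor receives Lot E at value $128, so the others get W − 128 = $558.
Without Kapoor: best allocation of the remaining 4 bidders over all 5 lots is Costa→Lot E ($121), Rivera→Lot C ($124), Ghosh→Lot D ($162), Jensen→Lot F ($165), total $572.
VCG payment = (others' best without Kapoor) − (others' welfare with Kapoor) = 572 − 558 = $14.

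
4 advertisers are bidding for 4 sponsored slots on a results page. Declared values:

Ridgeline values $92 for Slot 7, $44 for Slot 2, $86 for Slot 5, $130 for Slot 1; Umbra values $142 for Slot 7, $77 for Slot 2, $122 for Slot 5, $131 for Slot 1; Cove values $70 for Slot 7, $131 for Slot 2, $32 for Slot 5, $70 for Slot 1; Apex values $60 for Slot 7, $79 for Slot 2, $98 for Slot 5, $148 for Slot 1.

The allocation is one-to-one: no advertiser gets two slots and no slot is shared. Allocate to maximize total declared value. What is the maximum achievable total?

Max total: $507

This is a one-to-one assignment (maximum-weight bipartite matching).
Optimal: Ridgeline→Slot 5 ($86), Umbra→Slot 7 ($142), Cove→Slot 2 ($131), Apex→Slot 1 ($148) — total 86+142+131+148 = $507.
Column-greedy (each slot in turn goes to its best remaining advertiser) gives $501, worse by 6.
Next-best assignment: Ridgeline→Slot 1, Umbra→Slot 7, Cove→Slot 2, Apex→Slot 5 = $501.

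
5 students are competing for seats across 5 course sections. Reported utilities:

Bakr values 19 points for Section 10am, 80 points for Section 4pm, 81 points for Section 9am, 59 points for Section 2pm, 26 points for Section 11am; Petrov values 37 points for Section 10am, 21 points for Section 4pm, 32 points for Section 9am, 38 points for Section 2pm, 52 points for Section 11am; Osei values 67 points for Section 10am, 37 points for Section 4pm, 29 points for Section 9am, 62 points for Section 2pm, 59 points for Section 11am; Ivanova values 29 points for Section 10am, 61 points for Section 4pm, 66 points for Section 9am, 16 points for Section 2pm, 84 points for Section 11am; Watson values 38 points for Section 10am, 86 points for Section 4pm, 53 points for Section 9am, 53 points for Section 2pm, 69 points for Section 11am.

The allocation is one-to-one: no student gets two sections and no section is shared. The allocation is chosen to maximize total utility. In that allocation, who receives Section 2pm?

Petrov receives Section 2pm.

Optimal: Bakr→Section 9am (81 points), Petrov→Section 2pm (38 points), Osei→Section 10am (67 points), Ivanova→Section 11am (84 points), Watson→Section 4pm (86 points) — total 81+38+67+84+86 = 356 points.
Next-best assignment: Bakr→Section 9am, Petrov→Section 10am, Osei→Section 2pm, Ivanova→Section 11am, Watson→Section 4pm = 350 points.
Swapping Bakr↔Watson (Bakr→Section 4pm 80 points, Watson→Section 9am 53 points) loses 34.
Every other assignment is strictly worse.
Petrov's own top section is Section 11am (52 points), but forcing Petrov→Section 11am and reassigning the rest optimally gives only 330 points — worse by 26.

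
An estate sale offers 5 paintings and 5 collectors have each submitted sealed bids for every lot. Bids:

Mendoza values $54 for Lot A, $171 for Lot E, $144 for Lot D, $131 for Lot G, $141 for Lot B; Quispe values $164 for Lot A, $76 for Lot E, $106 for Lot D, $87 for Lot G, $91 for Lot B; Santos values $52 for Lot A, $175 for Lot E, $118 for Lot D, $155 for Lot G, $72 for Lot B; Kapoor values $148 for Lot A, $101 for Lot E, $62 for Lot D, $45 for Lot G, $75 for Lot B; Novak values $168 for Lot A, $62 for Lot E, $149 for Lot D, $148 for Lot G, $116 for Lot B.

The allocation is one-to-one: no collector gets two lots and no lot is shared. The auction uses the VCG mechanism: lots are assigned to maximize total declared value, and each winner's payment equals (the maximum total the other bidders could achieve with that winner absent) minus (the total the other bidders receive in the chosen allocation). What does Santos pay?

Santos pays $30.

Efficient allocation: Mendoza→Lot B ($141), Quispe→Lot D ($106), Santos→Lot E ($175), Kapoor→Lot A ($148), Novak→Lot G ($148); total welfare W = $718.
Santos receives Lot E at value $175, so the others get W − 175 = $543.
Without Santos: best allocation of the remaining 4 bidders over all 5 lots is Mendoza→Lot E ($171), Quispe→Lot D ($106), Kapoor→Lot A ($148), Novak→Lot G ($148), total $573.
VCG payment = (others' best without Santos) − (others' welfare with Santos) = 573 − 543 = $30.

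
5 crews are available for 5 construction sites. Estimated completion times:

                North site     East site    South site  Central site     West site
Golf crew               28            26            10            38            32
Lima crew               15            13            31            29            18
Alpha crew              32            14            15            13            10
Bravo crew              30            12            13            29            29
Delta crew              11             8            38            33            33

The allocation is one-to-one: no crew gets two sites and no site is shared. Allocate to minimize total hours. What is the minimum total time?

Min total: 64 hours

This is the linear assignment problem.
Optimal: Golf crew→South site (10 hours), Lima crew→West site (18 hours), Alpha crew→Central site (13 hours), Bravo crew→East site (12 hours), Delta crew→North site (11 hours) — total 10+18+13+12+11 = 64 hours.
Min-entry greedy (repeatedly take the single cheapest remaining cell) gives 72 hours, worse by 8.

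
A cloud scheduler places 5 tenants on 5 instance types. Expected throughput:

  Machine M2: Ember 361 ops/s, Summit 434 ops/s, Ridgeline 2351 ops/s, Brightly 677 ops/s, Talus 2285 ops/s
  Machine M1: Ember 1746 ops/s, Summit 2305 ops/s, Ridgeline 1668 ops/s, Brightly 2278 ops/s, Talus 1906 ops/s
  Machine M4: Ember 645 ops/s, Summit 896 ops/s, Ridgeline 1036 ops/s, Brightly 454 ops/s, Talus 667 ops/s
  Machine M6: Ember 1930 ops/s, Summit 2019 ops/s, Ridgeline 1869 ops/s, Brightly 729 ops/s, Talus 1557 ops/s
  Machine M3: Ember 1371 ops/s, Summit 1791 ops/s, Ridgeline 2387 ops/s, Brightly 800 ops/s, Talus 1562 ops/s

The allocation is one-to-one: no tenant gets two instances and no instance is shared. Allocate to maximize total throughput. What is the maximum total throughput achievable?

This is the linear assignment problem.
Optimal: Ember→Machine M6 (1930 ops/s), Summit→Machine M4 (896 ops/s), Ridgeline→Machine M3 (2387 ops/s), Brightly→Machine M1 (2278 ops/s), Talus→Machine M2 (2285 ops/s) — total 1930+896+2387+2278+2285 = 9776 ops/s.
Max-entry greedy (repeatedly take the single best remaining cell) gives 9361 ops/s, worse by 415.
Next-best assignment: Ember→Machine M4, Summit→Machine M6, Ridgeline→Machine M3, Brightly→Machine M1, Talus→Machine M2 = 9614 ops/s.
Swapping Ember↔Summit (Ember→Machine M4 645 ops/s, Summit→Machine M6 2019 ops/s) loses 162.
Every other assignment is strictly worse.

Maximum total: 9776 ops/s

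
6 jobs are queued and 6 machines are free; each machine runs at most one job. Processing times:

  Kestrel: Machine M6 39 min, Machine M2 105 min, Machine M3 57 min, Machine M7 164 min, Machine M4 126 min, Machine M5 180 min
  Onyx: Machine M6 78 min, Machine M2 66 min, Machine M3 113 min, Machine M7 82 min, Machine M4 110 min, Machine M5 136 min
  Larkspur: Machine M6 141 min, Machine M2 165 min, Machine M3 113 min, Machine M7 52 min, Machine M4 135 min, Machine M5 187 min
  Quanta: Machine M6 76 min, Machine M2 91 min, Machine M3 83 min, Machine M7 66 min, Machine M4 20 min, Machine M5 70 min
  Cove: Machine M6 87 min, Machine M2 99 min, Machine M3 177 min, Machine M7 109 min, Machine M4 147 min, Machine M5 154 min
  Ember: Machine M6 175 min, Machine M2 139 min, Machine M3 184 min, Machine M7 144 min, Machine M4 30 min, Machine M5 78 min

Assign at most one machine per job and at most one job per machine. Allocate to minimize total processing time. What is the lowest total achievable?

Min total: 360 min

Optimal: Kestrel→Machine M3 (57 min), Onyx→Machine M2 (66 min), Larkspur→Machine M7 (52 min), Quanta→Machine M4 (20 min), Cove→Machine M6 (87 min), Ember→Machine M5 (78 min) — total 57+66+52+20+87+78 = 360 min.
Swapping Kestrel↔Cove (Kestrel→Machine M6 39 min, Cove→Machine M3 177 min) adds 72.
Every other assignment is strictly worse.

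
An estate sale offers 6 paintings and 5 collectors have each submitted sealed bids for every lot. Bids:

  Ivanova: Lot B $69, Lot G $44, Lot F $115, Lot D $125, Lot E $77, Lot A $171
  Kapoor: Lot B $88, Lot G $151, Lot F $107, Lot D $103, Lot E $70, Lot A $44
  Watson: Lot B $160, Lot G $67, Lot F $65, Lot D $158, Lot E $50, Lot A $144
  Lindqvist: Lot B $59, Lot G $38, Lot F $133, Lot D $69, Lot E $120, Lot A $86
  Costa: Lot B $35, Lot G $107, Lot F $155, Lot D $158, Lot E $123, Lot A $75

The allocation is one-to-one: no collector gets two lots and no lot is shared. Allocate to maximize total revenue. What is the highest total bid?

Max total: $773

Optimal: Ivanova→Lot A ($171), Kapoor→Lot G ($151), Watson→Lot B ($160), Lindqvist→Lot F ($133), Costa→Lot D ($158) — total 171+151+160+133+158 = $773.
Column-greedy (each lot in turn goes to its best remaining collector) gives $711, worse by 62.
Every other assignment is strictly worse.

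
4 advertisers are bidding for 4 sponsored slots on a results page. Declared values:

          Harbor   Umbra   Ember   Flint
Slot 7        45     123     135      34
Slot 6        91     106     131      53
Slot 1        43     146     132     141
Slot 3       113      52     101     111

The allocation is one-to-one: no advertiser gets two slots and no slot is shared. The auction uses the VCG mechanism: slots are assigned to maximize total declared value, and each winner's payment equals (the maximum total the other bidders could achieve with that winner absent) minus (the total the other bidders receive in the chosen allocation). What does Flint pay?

Efficient allocation: Harbor→Slot 3 ($113), Umbra→Slot 7 ($123), Ember→Slot 6 ($131), Flint→Slot 1 ($141); total welfare W = $508.
Flint receives Slot 1 at value $141, so the others get W − 141 = $367.
Without Flint: best allocation of the remaining 3 bidders over all 4 slots is Harbor→Slot 3 ($113), Umbra→Slot 1 ($146), Ember→Slot 7 ($135), total $394.
VCG payment = (others' best without Flint) − (others' welfare with Flint) = 394 − 367 = $27.

Flint pays $27.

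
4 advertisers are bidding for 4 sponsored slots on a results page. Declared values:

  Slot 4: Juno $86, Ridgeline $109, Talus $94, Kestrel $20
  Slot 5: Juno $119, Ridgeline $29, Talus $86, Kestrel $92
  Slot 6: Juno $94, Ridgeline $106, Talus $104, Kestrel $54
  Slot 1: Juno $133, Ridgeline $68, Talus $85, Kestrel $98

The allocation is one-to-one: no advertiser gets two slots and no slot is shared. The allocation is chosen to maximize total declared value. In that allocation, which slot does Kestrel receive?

Optimal: Juno→Slot 1 ($133), Ridgeline→Slot 4 ($109), Talus→Slot 6 ($104), Kestrel→Slot 5 ($92) — total 133+109+104+92 = $438.
Column-greedy (each slot in turn goes to its best remaining advertiser) gives $430, worse by 8.
Swapping Ridgeline↔Talus (Ridgeline→Slot 6 $106, Talus→Slot 4 $94) loses 13.
No other one-to-one assignment exceeds $438.
Kestrel's own top slot is Slot 1 ($98), but forcing Kestrel→Slot 1 and reassigning the rest optimally gives only $430 — worse by 8.

Kestrel receives Slot 5.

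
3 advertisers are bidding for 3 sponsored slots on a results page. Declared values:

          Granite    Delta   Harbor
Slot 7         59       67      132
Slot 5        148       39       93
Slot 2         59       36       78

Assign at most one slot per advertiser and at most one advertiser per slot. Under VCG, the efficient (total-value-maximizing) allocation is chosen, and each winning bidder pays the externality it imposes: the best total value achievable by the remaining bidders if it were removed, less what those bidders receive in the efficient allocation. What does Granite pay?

Granite pays $3.

Efficient allocation: Granite→Slot 5 ($148), Delta→Slot 2 ($36), Harbor→Slot 7 ($132); total welfare W = $316.
Granite receives Slot 5 at value $148, so the others get W − 148 = $168.
Without Granite: best allocation of the remaining 2 bidders over all 3 slots is Delta→Slot 5 ($39), Harbor→Slot 7 ($132), total $171.
VCG payment = (others' best without Granite) − (others' welfare with Granite) = 171 − 168 = $3.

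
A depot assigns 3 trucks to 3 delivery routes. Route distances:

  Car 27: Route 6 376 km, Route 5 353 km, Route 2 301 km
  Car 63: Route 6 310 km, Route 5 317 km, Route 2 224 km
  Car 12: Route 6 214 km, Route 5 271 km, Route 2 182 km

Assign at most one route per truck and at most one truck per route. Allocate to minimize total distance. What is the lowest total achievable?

Minimum total: 791 km

Optimal: Car 27→Route 5 (353 km), Car 63→Route 2 (224 km), Car 12→Route 6 (214 km) — total 353+224+214 = 791 km.
Min-entry greedy (repeatedly take the single cheapest remaining cell) gives 845 km, worse by 54.
Next-best assignment: Car 27→Route 2, Car 63→Route 5, Car 12→Route 6 = 832 km.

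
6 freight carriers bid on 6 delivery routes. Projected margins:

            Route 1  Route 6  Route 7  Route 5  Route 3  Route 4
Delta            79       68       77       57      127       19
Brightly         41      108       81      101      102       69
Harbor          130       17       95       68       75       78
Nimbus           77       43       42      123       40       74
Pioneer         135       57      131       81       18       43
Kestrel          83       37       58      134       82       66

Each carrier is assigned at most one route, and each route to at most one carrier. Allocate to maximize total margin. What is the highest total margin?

Optimal: Delta→Route 3 ($127k), Brightly→Route 6 ($108k), Harbor→Route 1 ($130k), Nimbus→Route 4 ($74k), Pioneer→Route 7 ($131k), Kestrel→Route 5 ($134k) — total 127+108+130+74+131+134 = $704k.
Column-greedy (each route in turn goes to its best remaining carrier) gives $673k, worse by 31.

Max total: $704k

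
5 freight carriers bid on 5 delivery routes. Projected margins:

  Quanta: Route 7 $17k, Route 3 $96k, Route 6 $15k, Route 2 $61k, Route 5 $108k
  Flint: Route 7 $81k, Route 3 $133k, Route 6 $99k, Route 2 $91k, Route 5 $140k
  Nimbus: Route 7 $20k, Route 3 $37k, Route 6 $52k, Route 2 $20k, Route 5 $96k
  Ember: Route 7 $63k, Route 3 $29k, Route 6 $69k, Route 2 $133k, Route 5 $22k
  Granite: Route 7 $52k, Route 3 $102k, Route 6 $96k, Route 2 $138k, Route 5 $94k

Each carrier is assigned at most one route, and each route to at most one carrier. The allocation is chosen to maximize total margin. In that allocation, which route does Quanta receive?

Optimal: Quanta→Route 3 ($96k), Flint→Route 7 ($81k), Nimbus→Route 5 ($96k), Ember→Route 2 ($133k), Granite→Route 6 ($96k) — total 96+81+96+133+96 = $502k.
Row-greedy (each carrier in turn takes its best remaining route) gives $478k, worse by 24.
Next-best assignment: Quanta→Route 5, Flint→Route 3, Nimbus→Route 6, Ember→Route 7, Granite→Route 2 = $494k.
Quanta's own top route is Route 5 ($108k), but forcing Quanta→Route 5 and reassigning the rest optimally gives only $494k — worse by 8.

Quanta receives Route 3.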